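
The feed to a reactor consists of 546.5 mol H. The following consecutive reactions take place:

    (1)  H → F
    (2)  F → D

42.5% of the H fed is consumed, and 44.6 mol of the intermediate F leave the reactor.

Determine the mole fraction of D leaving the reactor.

Conversion of H: H consumed = 1ξ₁ = 0.425 × 546.5 → ξ₁ = 232.3 mol.
F balance: n_F = 0 + 1ξ₁ − 1ξ₂ = 44.6 → ξ₂ = (1·232.3 − 44.6)/1 = 187.7 mol.
Outlet amounts (n = n₀ + Σ ν·ξ):
  H: 546.5 − 1(232.3) = 314.2
  F: 0 + 1(232.3) − 1(187.7) = 44.6
  D: 0 + 1(187.7) = 187.7
Total out = 546.5 mol; y_D = 187.7 / 546.5 = 0.3434.

0.343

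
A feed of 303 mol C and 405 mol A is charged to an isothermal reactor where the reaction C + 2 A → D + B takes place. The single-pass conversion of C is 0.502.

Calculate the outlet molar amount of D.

C reacted = 0.502 × 303 = 152.1 mol; ν_C = −1, so ξ = 152.1/1 = 152.1 mol.
Outlet amounts (n = n₀ + ν ξ):
  C: 303 − 1(152.1) = 150.9
  A: 405 − 2(152.1) = 100.8
  D: 0 + 1(152.1) = 152.1
  B: 0 + 1(152.1) = 152.1

152 mol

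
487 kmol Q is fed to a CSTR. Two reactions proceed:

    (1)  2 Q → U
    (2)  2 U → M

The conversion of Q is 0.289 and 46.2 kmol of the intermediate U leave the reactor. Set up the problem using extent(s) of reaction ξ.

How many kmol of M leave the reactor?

Conversion of Q: Q consumed = 2ξ₁ = 0.289 × 487 → ξ₁ = 70.37 kmol.
U balance: n_U = 0 + 1ξ₁ − 2ξ₂ = 46.2 → ξ₂ = (1·70.37 − 46.2)/2 = 12.09 kmol.
Outlet amounts (n = n₀ + Σ ν·ξ):
  Q: 487 − 2(70.37) = 346.3
  U: 0 + 1(70.37) − 2(12.09) = 46.2
  M: 0 + 1(12.09) = 12.09

12.1 kmol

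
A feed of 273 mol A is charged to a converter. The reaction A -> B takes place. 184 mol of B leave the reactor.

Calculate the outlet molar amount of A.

For B: n = n₀ + 1ξ → 184 = 0 + 1ξ, giving ξ = 184 mol.
Outlet amounts (n = n₀ + ν ξ):
  A: 273 − 1(184) = 89
  B: 0 + 1(184) = 184

89 mol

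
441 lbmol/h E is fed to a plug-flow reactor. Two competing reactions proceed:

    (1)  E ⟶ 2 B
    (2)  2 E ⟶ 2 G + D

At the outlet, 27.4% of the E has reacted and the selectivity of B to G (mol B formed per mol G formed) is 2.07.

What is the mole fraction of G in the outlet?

Conversion of E: E consumed = 0.274 × 441 = 120.8 lbmol/h = 1ξ₁ + 2ξ₂.
Selectivity: 2ξ₁ / (2ξ₂) = 2.07 → ξ₁ = 2.07 ξ₂.
Substitute: (1·2.07 + 2) ξ₂ = 120.8 → ξ₂ = 29.69 lbmol/h, ξ₁ = 61.46 lbmol/h.
Outlet amounts (n = n₀ + Σ ν·ξ):
  E: 441 − 1(61.46) − 2(29.69) = 320.2
  B: 0 + 2(61.46) = 122.9
  G: 0 + 2(29.69) = 59.38
  D: 0 + 1(29.69) = 29.69
Total out = 532.1 lbmol/h; y_G = 59.38 / 532.1 = 0.1116.

0.112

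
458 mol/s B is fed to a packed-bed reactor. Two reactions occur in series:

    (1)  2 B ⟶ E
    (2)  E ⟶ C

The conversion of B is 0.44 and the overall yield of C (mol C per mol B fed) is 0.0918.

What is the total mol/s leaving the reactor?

357 mol/s

Conversion of B: B consumed = 2ξ₁ = 0.44 × 458 → ξ₁ = 100.8 mol/s.
Yield of C: 1ξ₂ / 458 = 0.0918 → ξ₂ = 42.04 mol/s.
Outlet amounts (n = n₀ + Σ ν·ξ):
  B: 458 − 2(100.8) = 256.5
  E: 0 + 1(100.8) − 1(42.04) = 58.72
  C: 0 + 1(42.04) = 42.04
Total out = 256.5 + 58.72 + 42.04 = 357.2 mol/s.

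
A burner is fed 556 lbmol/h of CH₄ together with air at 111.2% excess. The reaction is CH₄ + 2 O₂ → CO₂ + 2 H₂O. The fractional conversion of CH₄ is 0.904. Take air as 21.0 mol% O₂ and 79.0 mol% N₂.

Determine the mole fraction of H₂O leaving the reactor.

0.0856

Stoichiometric O₂ = 2 × 556 = 1112 lbmol/h; O₂ fed = 1112 × 2.112 = 2349 lbmol/h.
N₂ fed = 2349 × 79/21 = 8835 lbmol/h.
Fuel reacted = 0.904 × 556 → ξ = 502.6 lbmol/h.
Outlet (n = n₀ + ν ξ):
  CH₄: 556 − 1(502.6) = 53.38
  O₂: 2349 − 2(502.6) = 1343
  N₂: 8835 (inert)
  CO₂: 0 + 1(502.6) = 502.6
  H₂O: 0 + 2(502.6) = 1005
Total out = 11740 lbmol/h; y_H₂O = 1005 / 11740 = 0.08563.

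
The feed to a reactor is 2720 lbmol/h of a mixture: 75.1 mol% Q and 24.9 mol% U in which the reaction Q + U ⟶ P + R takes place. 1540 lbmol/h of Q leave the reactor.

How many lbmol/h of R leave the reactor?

For Q: n = n₀ − 1ξ → 1540 = 2043 − 1ξ, giving ξ = 502.7 lbmol/h.
Outlet amounts (n = n₀ + ν ξ):
  Q: 2043 − 1(502.7) = 1540
  U: 677.3 − 1(502.7) = 174.6
  P: 0 + 1(502.7) = 502.7
  R: 0 + 1(502.7) = 502.7

503 lbmol/h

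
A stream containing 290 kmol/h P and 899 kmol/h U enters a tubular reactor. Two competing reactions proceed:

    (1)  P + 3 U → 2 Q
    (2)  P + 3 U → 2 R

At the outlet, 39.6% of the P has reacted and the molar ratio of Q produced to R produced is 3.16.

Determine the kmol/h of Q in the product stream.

174 kmol/h

Conversion of P: P consumed = 0.396 × 290 = 114.8 kmol/h = 1ξ₁ + 1ξ₂.
Selectivity: 2ξ₁ / (2ξ₂) = 3.16 → ξ₁ = 3.16 ξ₂.
Substitute: (1·3.16 + 1) ξ₂ = 114.8 → ξ₂ = 27.61 kmol/h, ξ₁ = 87.23 kmol/h.
Outlet amounts (n = n₀ + Σ ν·ξ):
  P: 290 − 1(87.23) − 1(27.61) = 175.2
  U: 899 − 3(87.23) − 3(27.61) = 554.5
  Q: 0 + 2(87.23) = 174.5
  R: 0 + 2(27.61) = 55.21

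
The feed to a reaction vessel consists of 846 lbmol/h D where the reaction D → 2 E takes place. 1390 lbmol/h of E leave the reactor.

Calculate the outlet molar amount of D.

For E: n = n₀ + 2ξ → 1390 = 0 + 2ξ, giving ξ = 695 lbmol/h.
Outlet amounts (n = n₀ + ν ξ):
  D: 846 − 1(695) = 151
  E: 0 + 2(695) = 1390

151 lbmol/h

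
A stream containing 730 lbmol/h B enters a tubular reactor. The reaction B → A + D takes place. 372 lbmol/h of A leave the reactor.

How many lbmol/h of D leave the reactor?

372 lbmol/h

For A: n = n₀ + 1ξ → 372 = 0 + 1ξ, giving ξ = 372 lbmol/h.
Outlet amounts (n = n₀ + ν ξ):
  B: 730 − 1(372) = 358
  A: 0 + 1(372) = 372
  D: 0 + 1(372) = 372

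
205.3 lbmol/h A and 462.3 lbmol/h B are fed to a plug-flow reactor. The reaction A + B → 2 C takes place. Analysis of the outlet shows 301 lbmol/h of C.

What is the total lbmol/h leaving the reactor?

668 lbmol/h

For C: n = n₀ + 2ξ → 301 = 0 + 2ξ, giving ξ = 150.5 lbmol/h.
Outlet amounts (n = n₀ + ν ξ):
  A: 205.3 − 1(150.5) = 54.8
  B: 462.3 − 1(150.5) = 311.8
  C: 0 + 2(150.5) = 301
Total out = 54.8 + 311.8 + 301 = 667.6 lbmol/h.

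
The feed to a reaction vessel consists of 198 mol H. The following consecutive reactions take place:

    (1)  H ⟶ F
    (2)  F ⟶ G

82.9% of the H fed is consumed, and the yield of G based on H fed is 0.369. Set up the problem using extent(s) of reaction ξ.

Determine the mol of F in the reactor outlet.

Conversion of H: H consumed = 1ξ₁ = 0.829 × 198 → ξ₁ = 164.1 mol.
Yield of G: 1ξ₂ / 198 = 0.369 → ξ₂ = 73.06 mol.
Outlet amounts (n = n₀ + Σ ν·ξ):
  H: 198 − 1(164.1) = 33.86
  F: 0 + 1(164.1) − 1(73.06) = 91.08
  G: 0 + 1(73.06) = 73.06

91.1 mol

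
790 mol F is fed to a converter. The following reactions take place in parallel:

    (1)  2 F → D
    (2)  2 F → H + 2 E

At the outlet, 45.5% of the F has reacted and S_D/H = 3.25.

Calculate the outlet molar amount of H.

Conversion of F: F consumed = 0.455 × 790 = 359.4 mol = 2ξ₁ + 2ξ₂.
Selectivity: 1ξ₁ / (1ξ₂) = 3.25 → ξ₁ = 3.25 ξ₂.
Substitute: (2·3.25 + 2) ξ₂ = 359.4 → ξ₂ = 42.29 mol, ξ₁ = 137.4 mol.
Outlet amounts (n = n₀ + Σ ν·ξ):
  F: 790 − 2(137.4) − 2(42.29) = 430.6
  D: 0 + 1(137.4) = 137.4
  H: 0 + 1(42.29) = 42.29
  E: 0 + 2(42.29) = 84.58

42.3 mol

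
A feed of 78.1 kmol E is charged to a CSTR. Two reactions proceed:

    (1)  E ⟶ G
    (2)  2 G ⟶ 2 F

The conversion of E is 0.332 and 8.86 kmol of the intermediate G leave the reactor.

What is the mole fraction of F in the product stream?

0.219

Conversion of E: E consumed = 1ξ₁ = 0.332 × 78.1 → ξ₁ = 25.93 kmol.
G balance: n_G = 0 + 1ξ₁ − 2ξ₂ = 8.86 → ξ₂ = (1·25.93 − 8.86)/2 = 8.535 kmol.
Outlet amounts (n = n₀ + Σ ν·ξ):
  E: 78.1 − 1(25.93) = 52.17
  G: 0 + 1(25.93) − 2(8.535) = 8.86
  F: 0 + 2(8.535) = 17.07
Total out = 78.1 kmol; y_F = 17.07 / 78.1 = 0.2186.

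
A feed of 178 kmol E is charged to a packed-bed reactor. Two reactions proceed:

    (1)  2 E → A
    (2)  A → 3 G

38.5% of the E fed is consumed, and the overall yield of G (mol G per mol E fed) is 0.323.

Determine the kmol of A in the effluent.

Conversion of E: E consumed = 2ξ₁ = 0.385 × 178 → ξ₁ = 34.27 kmol.
Yield of G: 3ξ₂ / 178 = 0.323 → ξ₂ = 19.16 kmol.
Outlet amounts (n = n₀ + Σ ν·ξ):
  E: 178 − 2(34.27) = 109.5
  A: 0 + 1(34.27) − 1(19.16) = 15.1
  G: 0 + 3(19.16) = 57.49

15.1 kmol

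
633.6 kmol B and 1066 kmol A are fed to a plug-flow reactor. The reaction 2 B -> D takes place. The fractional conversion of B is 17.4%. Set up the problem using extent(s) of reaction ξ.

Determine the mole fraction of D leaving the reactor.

B reacted = 0.174 × 633.6 = 110.2 kmol; ν_B = −2, so ξ = 110.2/2 = 55.12 kmol.
Outlet amounts (n = n₀ + ν ξ):
  B: 633.6 − 2(55.12) = 523.4
  D: 0 + 1(55.12) = 55.12
  A: 1066 (inert)
Total out = 1644 kmol; y_D = 55.12 / 1644 = 0.03352.

0.0335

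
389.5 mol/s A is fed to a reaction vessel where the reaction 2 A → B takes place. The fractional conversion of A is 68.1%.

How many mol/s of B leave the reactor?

A reacted = 0.681 × 389.5 = 265.2 mol/s; ν_A = −2, so ξ = 265.2/2 = 132.6 mol/s.
Outlet amounts (n = n₀ + ν ξ):
  A: 389.5 − 2(132.6) = 124.3
  B: 0 + 1(132.6) = 132.6

133 mol/s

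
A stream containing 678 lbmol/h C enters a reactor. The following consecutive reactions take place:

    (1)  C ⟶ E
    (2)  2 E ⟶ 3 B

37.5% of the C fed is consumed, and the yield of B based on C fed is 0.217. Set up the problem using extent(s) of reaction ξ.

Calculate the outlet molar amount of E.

156 lbmol/h

Conversion of C: C consumed = 1ξ₁ = 0.375 × 678 → ξ₁ = 254.2 lbmol/h.
Yield of B: 3ξ₂ / 678 = 0.217 → ξ₂ = 49.04 lbmol/h.
Outlet amounts (n = n₀ + Σ ν·ξ):
  C: 678 − 1(254.2) = 423.8
  E: 0 + 1(254.2) − 2(49.04) = 156.2
  B: 0 + 3(49.04) = 147.1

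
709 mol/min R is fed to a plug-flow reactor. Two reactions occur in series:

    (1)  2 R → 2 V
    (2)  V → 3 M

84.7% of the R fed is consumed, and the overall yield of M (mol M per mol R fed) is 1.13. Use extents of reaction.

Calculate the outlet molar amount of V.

333 mol/min

Conversion of R: R consumed = 2ξ₁ = 0.847 × 709 → ξ₁ = 300.3 mol/min.
Yield of M: 3ξ₂ / 709 = 1.13 → ξ₂ = 267.1 mol/min.
Outlet amounts (n = n₀ + Σ ν·ξ):
  R: 709 − 2(300.3) = 108.5
  V: 0 + 2(300.3) − 1(267.1) = 333.5
  M: 0 + 3(267.1) = 801.2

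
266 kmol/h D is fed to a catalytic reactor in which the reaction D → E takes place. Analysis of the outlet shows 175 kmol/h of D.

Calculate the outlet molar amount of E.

For D: n = n₀ − 1ξ → 175 = 266 − 1ξ, giving ξ = 91 kmol/h.
Outlet amounts (n = n₀ + ν ξ):
  D: 266 − 1(91) = 175
  E: 0 + 1(91) = 91

91 kmol/h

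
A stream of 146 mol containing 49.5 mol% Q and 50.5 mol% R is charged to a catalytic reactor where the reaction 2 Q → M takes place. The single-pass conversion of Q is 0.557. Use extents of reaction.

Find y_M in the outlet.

0.16

Q reacted = 0.557 × 72.27 = 40.25 mol; ν_Q = −2, so ξ = 40.25/2 = 20.13 mol.
Outlet amounts (n = n₀ + ν ξ):
  Q: 72.27 − 2(20.13) = 32.02
  M: 0 + 1(20.13) = 20.13
  R: 73.73 (inert)
Total out = 125.9 mol; y_M = 20.13 / 125.9 = 0.1599.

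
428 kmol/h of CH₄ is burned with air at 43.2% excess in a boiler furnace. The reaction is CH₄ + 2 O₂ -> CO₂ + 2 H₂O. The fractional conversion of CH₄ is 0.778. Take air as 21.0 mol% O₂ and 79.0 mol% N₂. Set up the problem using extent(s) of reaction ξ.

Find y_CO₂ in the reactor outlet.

0.0531

Stoichiometric O₂ = 2 × 428 = 856 kmol/h; O₂ fed = 856 × 1.432 = 1226 kmol/h.
N₂ fed = 1226 × 79/21 = 4611 kmol/h.
Fuel reacted = 0.778 × 428 → ξ = 333 kmol/h.
Outlet (n = n₀ + ν ξ):
  CH₄: 428 − 1(333) = 95.02
  O₂: 1226 − 2(333) = 559.8
  N₂: 4611 (inert)
  CO₂: 0 + 1(333) = 333
  H₂O: 0 + 2(333) = 666
Total out = 6265 kmol/h; y_CO₂ = 333 / 6265 = 0.05315.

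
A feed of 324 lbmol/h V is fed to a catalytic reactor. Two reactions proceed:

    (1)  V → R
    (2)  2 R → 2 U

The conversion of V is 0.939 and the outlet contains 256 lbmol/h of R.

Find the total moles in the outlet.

Conversion of V: V consumed = 1ξ₁ = 0.939 × 324 → ξ₁ = 304.2 lbmol/h.
R balance: n_R = 0 + 1ξ₁ − 2ξ₂ = 256 → ξ₂ = (1·304.2 − 256)/2 = 24.12 lbmol/h.
Outlet amounts (n = n₀ + Σ ν·ξ):
  V: 324 − 1(304.2) = 19.76
  R: 0 + 1(304.2) − 2(24.12) = 256
  U: 0 + 2(24.12) = 48.24
Total out = 19.76 + 256 + 48.24 = 324 lbmol/h.

324 lbmol/h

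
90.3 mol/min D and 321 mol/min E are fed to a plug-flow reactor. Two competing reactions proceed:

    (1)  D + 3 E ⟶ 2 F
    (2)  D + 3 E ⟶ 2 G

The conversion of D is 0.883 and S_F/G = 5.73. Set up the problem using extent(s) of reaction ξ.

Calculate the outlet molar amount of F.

Conversion of D: D consumed = 0.883 × 90.3 = 79.73 mol/min = 1ξ₁ + 1ξ₂.
Selectivity: 2ξ₁ / (2ξ₂) = 5.73 → ξ₁ = 5.73 ξ₂.
Substitute: (1·5.73 + 1) ξ₂ = 79.73 → ξ₂ = 11.85 mol/min, ξ₁ = 67.89 mol/min.
Outlet amounts (n = n₀ + Σ ν·ξ):
  D: 90.3 − 1(67.89) − 1(11.85) = 10.57
  E: 321 − 3(67.89) − 3(11.85) = 81.8
  F: 0 + 2(67.89) = 135.8
  G: 0 + 2(11.85) = 23.7

136 mol/min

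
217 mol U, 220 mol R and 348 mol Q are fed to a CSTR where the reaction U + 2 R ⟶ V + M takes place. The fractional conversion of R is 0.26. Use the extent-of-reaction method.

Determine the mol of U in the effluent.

R reacted = 0.26 × 220 = 57.2 mol; ν_R = −2, so ξ = 57.2/2 = 28.6 mol.
Outlet amounts (n = n₀ + ν ξ):
  U: 217 − 1(28.6) = 188.4
  R: 220 − 2(28.6) = 162.8
  V: 0 + 1(28.6) = 28.6
  M: 0 + 1(28.6) = 28.6
  Q: 348 (inert)

188 mol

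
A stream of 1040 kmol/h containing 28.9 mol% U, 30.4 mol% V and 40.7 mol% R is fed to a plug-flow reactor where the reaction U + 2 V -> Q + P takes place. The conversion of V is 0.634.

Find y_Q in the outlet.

V reacted = 0.634 × 316.2 = 200.4 kmol/h; ν_V = −2, so ξ = 200.4/2 = 100.2 kmol/h.
Outlet amounts (n = n₀ + ν ξ):
  U: 300.6 − 1(100.2) = 200.3
  V: 316.2 − 2(100.2) = 115.7
  Q: 0 + 1(100.2) = 100.2
  P: 0 + 1(100.2) = 100.2
  R: 423.3 (inert)
Total out = 939.8 kmol/h; y_Q = 100.2 / 939.8 = 0.1066.

0.107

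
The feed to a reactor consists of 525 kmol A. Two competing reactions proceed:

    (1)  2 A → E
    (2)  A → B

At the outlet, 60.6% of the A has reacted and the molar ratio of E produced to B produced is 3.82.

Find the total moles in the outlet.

Conversion of A: A consumed = 0.606 × 525 = 318.1 kmol = 2ξ₁ + 1ξ₂.
Selectivity: 1ξ₁ / (1ξ₂) = 3.82 → ξ₁ = 3.82 ξ₂.
Substitute: (2·3.82 + 1) ξ₂ = 318.1 → ξ₂ = 36.82 kmol, ξ₁ = 140.7 kmol.
Outlet amounts (n = n₀ + Σ ν·ξ):
  A: 525 − 2(140.7) − 1(36.82) = 206.9
  E: 0 + 1(140.7) = 140.7
  B: 0 + 1(36.82) = 36.82
Total out = 206.9 + 140.7 + 36.82 = 384.3 kmol.

384 kmol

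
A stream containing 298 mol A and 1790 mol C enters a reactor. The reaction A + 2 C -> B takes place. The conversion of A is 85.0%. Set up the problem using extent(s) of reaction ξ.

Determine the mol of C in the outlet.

1280 mol

A reacted = 0.85 × 298 = 253.3 mol; ν_A = −1, so ξ = 253.3/1 = 253.3 mol.
Outlet amounts (n = n₀ + ν ξ):
  A: 298 − 1(253.3) = 44.7
  C: 1790 − 2(253.3) = 1283
  B: 0 + 1(253.3) = 253.3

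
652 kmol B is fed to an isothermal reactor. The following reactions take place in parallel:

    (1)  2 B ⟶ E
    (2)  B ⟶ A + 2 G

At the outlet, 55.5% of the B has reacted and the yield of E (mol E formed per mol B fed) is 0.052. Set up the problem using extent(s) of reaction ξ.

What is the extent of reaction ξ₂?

Yield of E: 1ξ₁ / 652 = 0.052 → ξ₁ = 33.9 kmol.
Conversion of B: 2ξ₁ + 1ξ₂ = 0.555 × 652 = 361.9 → ξ₂ = 294.1 kmol.
Outlet amounts (n = n₀ + Σ ν·ξ):
  B: 652 − 2(33.9) − 1(294.1) = 290.1
  E: 0 + 1(33.9) = 33.9
  A: 0 + 1(294.1) = 294.1
  G: 0 + 2(294.1) = 588.1

ξ₂ = 294 kmol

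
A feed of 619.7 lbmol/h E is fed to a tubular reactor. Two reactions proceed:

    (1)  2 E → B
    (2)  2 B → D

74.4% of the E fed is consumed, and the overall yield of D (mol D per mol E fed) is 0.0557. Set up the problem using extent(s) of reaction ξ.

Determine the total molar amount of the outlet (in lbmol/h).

Conversion of E: E consumed = 2ξ₁ = 0.744 × 619.7 → ξ₁ = 230.5 lbmol/h.
Yield of D: 1ξ₂ / 619.7 = 0.0557 → ξ₂ = 34.52 lbmol/h.
Outlet amounts (n = n₀ + Σ ν·ξ):
  E: 619.7 − 2(230.5) = 158.6
  B: 0 + 1(230.5) − 2(34.52) = 161.5
  D: 0 + 1(34.52) = 34.52
Total out = 158.6 + 161.5 + 34.52 = 354.7 lbmol/h.

355 lbmol/h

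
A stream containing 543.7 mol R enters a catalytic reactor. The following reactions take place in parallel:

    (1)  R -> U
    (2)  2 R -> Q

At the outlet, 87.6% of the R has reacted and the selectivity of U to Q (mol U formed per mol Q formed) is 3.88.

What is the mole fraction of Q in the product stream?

Conversion of R: R consumed = 0.876 × 543.7 = 476.3 mol = 1ξ₁ + 2ξ₂.
Selectivity: 1ξ₁ / (1ξ₂) = 3.88 → ξ₁ = 3.88 ξ₂.
Substitute: (1·3.88 + 2) ξ₂ = 476.3 → ξ₂ = 81 mol, ξ₁ = 314.3 mol.
Outlet amounts (n = n₀ + Σ ν·ξ):
  R: 543.7 − 1(314.3) − 2(81) = 67.42
  U: 0 + 1(314.3) = 314.3
  Q: 0 + 1(81) = 81
Total out = 462.7 mol; y_Q = 81 / 462.7 = 0.1751.

0.175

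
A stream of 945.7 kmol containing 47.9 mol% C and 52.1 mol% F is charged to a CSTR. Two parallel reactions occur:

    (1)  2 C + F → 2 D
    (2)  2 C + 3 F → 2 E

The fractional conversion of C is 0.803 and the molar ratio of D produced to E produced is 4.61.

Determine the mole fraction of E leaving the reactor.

Conversion of C: C consumed = 0.803 × 453 = 363.8 kmol = 2ξ₁ + 2ξ₂.
Selectivity: 2ξ₁ / (2ξ₂) = 4.61 → ξ₁ = 4.61 ξ₂.
Substitute: (2·4.61 + 2) ξ₂ = 363.8 → ξ₂ = 32.42 kmol, ξ₁ = 149.5 kmol.
Outlet amounts (n = n₀ + Σ ν·ξ):
  C: 453 − 2(149.5) − 2(32.42) = 89.24
  F: 492.7 − 1(149.5) − 3(32.42) = 246
  D: 0 + 2(149.5) = 298.9
  E: 0 + 2(32.42) = 64.84
Total out = 699 kmol; y_E = 64.84 / 699 = 0.09276.

0.0928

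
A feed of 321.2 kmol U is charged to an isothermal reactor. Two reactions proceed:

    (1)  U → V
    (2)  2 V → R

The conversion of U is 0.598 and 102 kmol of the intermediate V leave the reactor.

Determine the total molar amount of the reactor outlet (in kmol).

276 kmol

Conversion of U: U consumed = 1ξ₁ = 0.598 × 321.2 → ξ₁ = 192.1 kmol.
V balance: n_V = 0 + 1ξ₁ − 2ξ₂ = 102 → ξ₂ = (1·192.1 − 102)/2 = 45.04 kmol.
Outlet amounts (n = n₀ + Σ ν·ξ):
  U: 321.2 − 1(192.1) = 129.1
  V: 0 + 1(192.1) − 2(45.04) = 102
  R: 0 + 1(45.04) = 45.04
Total out = 129.1 + 102 + 45.04 = 276.2 kmol.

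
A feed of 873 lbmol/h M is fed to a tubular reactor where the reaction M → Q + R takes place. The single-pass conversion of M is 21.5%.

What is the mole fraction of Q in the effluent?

0.177

M reacted = 0.215 × 873 = 187.7 lbmol/h; ν_M = −1, so ξ = 187.7/1 = 187.7 lbmol/h.
Outlet amounts (n = n₀ + ν ξ):
  M: 873 − 1(187.7) = 685.3
  Q: 0 + 1(187.7) = 187.7
  R: 0 + 1(187.7) = 187.7
Total out = 1061 lbmol/h; y_Q = 187.7 / 1061 = 0.177.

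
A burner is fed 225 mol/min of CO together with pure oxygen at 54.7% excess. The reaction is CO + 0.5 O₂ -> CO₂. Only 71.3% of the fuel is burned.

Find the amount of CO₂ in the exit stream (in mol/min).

Stoichiometric O₂ = 0.5 × 225 = 112.5 mol/min; O₂ fed = 112.5 × 1.547 = 174 mol/min.
Fuel reacted = 0.713 × 225 → ξ = 160.4 mol/min.
Outlet (n = n₀ + ν ξ):
  CO: 225 − 1(160.4) = 64.58
  O₂: 174 − 0.5(160.4) = 93.83
  CO₂: 0 + 1(160.4) = 160.4

160 mol/min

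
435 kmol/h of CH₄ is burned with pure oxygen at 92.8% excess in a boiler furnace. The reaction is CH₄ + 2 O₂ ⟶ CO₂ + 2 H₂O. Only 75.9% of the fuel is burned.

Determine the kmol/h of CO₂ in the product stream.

Stoichiometric O₂ = 2 × 435 = 870 kmol/h; O₂ fed = 870 × 1.928 = 1677 kmol/h.
Fuel reacted = 0.759 × 435 → ξ = 330.2 kmol/h.
Outlet (n = n₀ + ν ξ):
  CH₄: 435 − 1(330.2) = 104.8
  O₂: 1677 − 2(330.2) = 1017
  CO₂: 0 + 1(330.2) = 330.2
  H₂O: 0 + 2(330.2) = 660.3

330 kmol/h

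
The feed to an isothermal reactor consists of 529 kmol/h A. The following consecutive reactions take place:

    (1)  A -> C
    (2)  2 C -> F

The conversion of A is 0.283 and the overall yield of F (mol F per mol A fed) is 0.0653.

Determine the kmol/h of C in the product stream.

80.6 kmol/h

Conversion of A: A consumed = 1ξ₁ = 0.283 × 529 → ξ₁ = 149.7 kmol/h.
Yield of F: 1ξ₂ / 529 = 0.0653 → ξ₂ = 34.54 kmol/h.
Outlet amounts (n = n₀ + Σ ν·ξ):
  A: 529 − 1(149.7) = 379.3
  C: 0 + 1(149.7) − 2(34.54) = 80.62
  F: 0 + 1(34.54) = 34.54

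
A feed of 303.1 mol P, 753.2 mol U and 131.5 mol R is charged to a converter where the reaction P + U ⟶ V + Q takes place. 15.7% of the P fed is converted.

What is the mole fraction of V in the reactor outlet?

0.0401

P reacted = 0.157 × 303.1 = 47.59 mol; ν_P = −1, so ξ = 47.59/1 = 47.59 mol.
Outlet amounts (n = n₀ + ν ξ):
  P: 303.1 − 1(47.59) = 255.5
  U: 753.2 − 1(47.59) = 705.6
  V: 0 + 1(47.59) = 47.59
  Q: 0 + 1(47.59) = 47.59
  R: 131.5 (inert)
Total out = 1188 mol; y_V = 47.59 / 1188 = 0.04006.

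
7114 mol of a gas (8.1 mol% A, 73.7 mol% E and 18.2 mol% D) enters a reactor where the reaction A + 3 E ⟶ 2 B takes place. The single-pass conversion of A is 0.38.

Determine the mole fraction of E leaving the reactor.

0.687

A reacted = 0.38 × 576.2 = 219 mol; ν_A = −1, so ξ = 219/1 = 219 mol.
Outlet amounts (n = n₀ + ν ξ):
  A: 576.2 − 1(219) = 357.3
  E: 5243 − 3(219) = 4586
  B: 0 + 2(219) = 437.9
  D: 1295 (inert)
Total out = 6676 mol; y_E = 4586 / 6676 = 0.6869.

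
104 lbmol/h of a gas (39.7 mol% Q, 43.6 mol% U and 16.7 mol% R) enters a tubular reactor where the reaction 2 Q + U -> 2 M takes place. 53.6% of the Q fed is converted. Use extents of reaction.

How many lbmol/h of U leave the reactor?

34.3 lbmol/h

Q reacted = 0.536 × 41.29 = 22.13 lbmol/h; ν_Q = −2, so ξ = 22.13/2 = 11.07 lbmol/h.
Outlet amounts (n = n₀ + ν ξ):
  Q: 41.29 − 2(11.07) = 19.16
  U: 45.34 − 1(11.07) = 34.28
  M: 0 + 2(11.07) = 22.13
  R: 17.37 (inert)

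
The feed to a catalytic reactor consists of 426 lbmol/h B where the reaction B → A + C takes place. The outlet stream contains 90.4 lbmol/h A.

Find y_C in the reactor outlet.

For A: n = n₀ + 1ξ → 90.4 = 0 + 1ξ, giving ξ = 90.4 lbmol/h.
Outlet amounts (n = n₀ + ν ξ):
  B: 426 − 1(90.4) = 335.6
  A: 0 + 1(90.4) = 90.4
  C: 0 + 1(90.4) = 90.4
Total out = 516.4 lbmol/h; y_C = 90.4 / 516.4 = 0.1751.

0.175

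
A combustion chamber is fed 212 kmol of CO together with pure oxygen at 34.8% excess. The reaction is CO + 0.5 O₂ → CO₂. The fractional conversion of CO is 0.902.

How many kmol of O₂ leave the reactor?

47.3 kmol

Stoichiometric O₂ = 0.5 × 212 = 106 kmol; O₂ fed = 106 × 1.348 = 142.9 kmol.
Fuel reacted = 0.902 × 212 → ξ = 191.2 kmol.
Outlet (n = n₀ + ν ξ):
  CO: 212 − 1(191.2) = 20.78
  O₂: 142.9 − 0.5(191.2) = 47.28
  CO₂: 0 + 1(191.2) = 191.2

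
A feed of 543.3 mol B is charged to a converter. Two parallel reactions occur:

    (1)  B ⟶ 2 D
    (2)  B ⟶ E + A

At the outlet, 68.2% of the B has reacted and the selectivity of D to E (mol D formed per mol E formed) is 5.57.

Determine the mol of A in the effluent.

97.9 mol

Conversion of B: B consumed = 0.682 × 543.3 = 370.5 mol = 1ξ₁ + 1ξ₂.
Selectivity: 2ξ₁ / (1ξ₂) = 5.57 → ξ₁ = 2.785 ξ₂.
Substitute: (1·2.785 + 1) ξ₂ = 370.5 → ξ₂ = 97.89 mol, ξ₁ = 272.6 mol.
Outlet amounts (n = n₀ + Σ ν·ξ):
  B: 543.3 − 1(272.6) − 1(97.89) = 172.8
  D: 0 + 2(272.6) = 545.3
  E: 0 + 1(97.89) = 97.89
  A: 0 + 1(97.89) = 97.89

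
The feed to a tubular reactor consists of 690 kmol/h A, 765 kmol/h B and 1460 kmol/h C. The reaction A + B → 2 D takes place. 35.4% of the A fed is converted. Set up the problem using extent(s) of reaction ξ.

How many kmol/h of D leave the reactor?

A reacted = 0.354 × 690 = 244.3 kmol/h; ν_A = −1, so ξ = 244.3/1 = 244.3 kmol/h.
Outlet amounts (n = n₀ + ν ξ):
  A: 690 − 1(244.3) = 445.7
  B: 765 − 1(244.3) = 520.7
  D: 0 + 2(244.3) = 488.5
  C: 1460 (inert)

489 kmol/h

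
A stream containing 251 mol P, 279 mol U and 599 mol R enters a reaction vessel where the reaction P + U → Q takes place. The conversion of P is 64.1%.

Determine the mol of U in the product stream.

118 mol

P reacted = 0.641 × 251 = 160.9 mol; ν_P = −1, so ξ = 160.9/1 = 160.9 mol.
Outlet amounts (n = n₀ + ν ξ):
  P: 251 − 1(160.9) = 90.11
  U: 279 − 1(160.9) = 118.1
  Q: 0 + 1(160.9) = 160.9
  R: 599 (inert)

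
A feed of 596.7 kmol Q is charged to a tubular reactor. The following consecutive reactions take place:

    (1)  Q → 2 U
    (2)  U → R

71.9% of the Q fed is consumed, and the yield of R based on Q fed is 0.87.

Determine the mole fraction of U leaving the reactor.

Conversion of Q: Q consumed = 1ξ₁ = 0.719 × 596.7 → ξ₁ = 429 kmol.
Yield of R: 1ξ₂ / 596.7 = 0.87 → ξ₂ = 519.1 kmol.
Outlet amounts (n = n₀ + Σ ν·ξ):
  Q: 596.7 − 1(429) = 167.7
  U: 0 + 2(429) − 1(519.1) = 338.9
  R: 0 + 1(519.1) = 519.1
Total out = 1026 kmol; y_U = 338.9 / 1026 = 0.3304.

0.33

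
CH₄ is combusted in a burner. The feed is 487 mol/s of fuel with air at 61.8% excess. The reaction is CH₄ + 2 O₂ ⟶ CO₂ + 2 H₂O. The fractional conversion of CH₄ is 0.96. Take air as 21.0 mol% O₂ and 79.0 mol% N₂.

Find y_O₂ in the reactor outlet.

Stoichiometric O₂ = 2 × 487 = 974 mol/s; O₂ fed = 974 × 1.618 = 1576 mol/s.
N₂ fed = 1576 × 79/21 = 5929 mol/s.
Fuel reacted = 0.96 × 487 → ξ = 467.5 mol/s.
Outlet (n = n₀ + ν ξ):
  CH₄: 487 − 1(467.5) = 19.48
  O₂: 1576 − 2(467.5) = 640.9
  N₂: 5929 (inert)
  CO₂: 0 + 1(467.5) = 467.5
  H₂O: 0 + 2(467.5) = 935
Total out = 7991 mol/s; y_O₂ = 640.9 / 7991 = 0.0802.

0.0802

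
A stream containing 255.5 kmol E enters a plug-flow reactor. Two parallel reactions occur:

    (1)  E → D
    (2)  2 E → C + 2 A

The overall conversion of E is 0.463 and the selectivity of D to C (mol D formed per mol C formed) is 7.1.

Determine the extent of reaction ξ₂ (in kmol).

Conversion of E: E consumed = 0.463 × 255.5 = 118.3 kmol = 1ξ₁ + 2ξ₂.
Selectivity: 1ξ₁ / (1ξ₂) = 7.1 → ξ₁ = 7.1 ξ₂.
Substitute: (1·7.1 + 2) ξ₂ = 118.3 → ξ₂ = 13 kmol, ξ₁ = 92.3 kmol.
Outlet amounts (n = n₀ + Σ ν·ξ):
  E: 255.5 − 1(92.3) − 2(13) = 137.2
  D: 0 + 1(92.3) = 92.3
  C: 0 + 1(13) = 13
  A: 0 + 2(13) = 26

ξ₂ = 13 kmol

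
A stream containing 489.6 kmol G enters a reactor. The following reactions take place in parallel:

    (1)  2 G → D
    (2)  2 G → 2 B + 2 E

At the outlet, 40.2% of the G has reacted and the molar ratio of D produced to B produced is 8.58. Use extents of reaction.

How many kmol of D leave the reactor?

Conversion of G: G consumed = 0.402 × 489.6 = 196.8 kmol = 2ξ₁ + 2ξ₂.
Selectivity: 1ξ₁ / (2ξ₂) = 8.58 → ξ₁ = 17.16 ξ₂.
Substitute: (2·17.16 + 2) ξ₂ = 196.8 → ξ₂ = 5.419 kmol, ξ₁ = 92.99 kmol.
Outlet amounts (n = n₀ + Σ ν·ξ):
  G: 489.6 − 2(92.99) − 2(5.419) = 292.8
  D: 0 + 1(92.99) = 92.99
  B: 0 + 2(5.419) = 10.84
  E: 0 + 2(5.419) = 10.84

93 kmol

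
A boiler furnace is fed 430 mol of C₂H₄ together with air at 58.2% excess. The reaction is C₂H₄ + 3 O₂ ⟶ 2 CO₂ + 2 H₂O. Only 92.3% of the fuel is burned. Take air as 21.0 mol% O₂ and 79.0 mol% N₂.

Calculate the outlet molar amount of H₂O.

Stoichiometric O₂ = 3 × 430 = 1290 mol; O₂ fed = 1290 × 1.582 = 2041 mol.
N₂ fed = 2041 × 79/21 = 7677 mol.
Fuel reacted = 0.923 × 430 → ξ = 396.9 mol.
Outlet (n = n₀ + ν ξ):
  C₂H₄: 430 − 1(396.9) = 33.11
  O₂: 2041 − 3(396.9) = 850.1
  N₂: 7677 (inert)
  CO₂: 0 + 2(396.9) = 793.8
  H₂O: 0 + 2(396.9) = 793.8

794 mol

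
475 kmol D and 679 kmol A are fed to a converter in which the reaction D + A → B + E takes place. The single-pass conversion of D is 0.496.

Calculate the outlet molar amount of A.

443 kmol

D reacted = 0.496 × 475 = 235.6 kmol; ν_D = −1, so ξ = 235.6/1 = 235.6 kmol.
Outlet amounts (n = n₀ + ν ξ):
  D: 475 − 1(235.6) = 239.4
  A: 679 − 1(235.6) = 443.4
  B: 0 + 1(235.6) = 235.6
  E: 0 + 1(235.6) = 235.6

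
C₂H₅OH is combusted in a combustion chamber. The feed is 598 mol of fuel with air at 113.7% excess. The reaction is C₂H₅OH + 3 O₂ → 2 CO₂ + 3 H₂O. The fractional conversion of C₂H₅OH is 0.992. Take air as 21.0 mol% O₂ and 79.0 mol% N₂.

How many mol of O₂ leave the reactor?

2050 mol

Stoichiometric O₂ = 3 × 598 = 1794 mol; O₂ fed = 1794 × 2.137 = 3834 mol.
N₂ fed = 3834 × 79/21 = 14420 mol.
Fuel reacted = 0.992 × 598 → ξ = 593.2 mol.
Outlet (n = n₀ + ν ξ):
  C₂H₅OH: 598 − 1(593.2) = 4.784
  O₂: 3834 − 3(593.2) = 2054
  N₂: 14420 (inert)
  CO₂: 0 + 2(593.2) = 1186
  H₂O: 0 + 3(593.2) = 1780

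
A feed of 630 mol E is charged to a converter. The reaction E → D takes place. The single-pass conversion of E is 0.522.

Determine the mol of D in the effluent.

329 mol

E reacted = 0.522 × 630 = 328.9 mol; ν_E = −1, so ξ = 328.9/1 = 328.9 mol.
Outlet amounts (n = n₀ + ν ξ):
  E: 630 − 1(328.9) = 301.1
  D: 0 + 1(328.9) = 328.9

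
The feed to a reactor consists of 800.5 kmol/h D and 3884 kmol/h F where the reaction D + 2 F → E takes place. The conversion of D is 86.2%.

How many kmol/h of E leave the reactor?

D reacted = 0.862 × 800.5 = 690 kmol/h; ν_D = −1, so ξ = 690/1 = 690 kmol/h.
Outlet amounts (n = n₀ + ν ξ):
  D: 800.5 − 1(690) = 110.5
  F: 3884 − 2(690) = 2504
  E: 0 + 1(690) = 690

690 kmol/h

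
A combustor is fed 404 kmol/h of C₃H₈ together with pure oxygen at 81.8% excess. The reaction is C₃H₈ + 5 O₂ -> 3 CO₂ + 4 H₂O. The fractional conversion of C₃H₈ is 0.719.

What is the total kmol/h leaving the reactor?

Stoichiometric O₂ = 5 × 404 = 2020 kmol/h; O₂ fed = 2020 × 1.818 = 3672 kmol/h.
Fuel reacted = 0.719 × 404 → ξ = 290.5 kmol/h.
Outlet (n = n₀ + ν ξ):
  C₃H₈: 404 − 1(290.5) = 113.5
  O₂: 3672 − 5(290.5) = 2220
  CO₂: 0 + 3(290.5) = 871.4
  H₂O: 0 + 4(290.5) = 1162
Total out = 113.5 + 2220 + 871.4 + 1162 = 4367 kmol/h.

4370 kmol/h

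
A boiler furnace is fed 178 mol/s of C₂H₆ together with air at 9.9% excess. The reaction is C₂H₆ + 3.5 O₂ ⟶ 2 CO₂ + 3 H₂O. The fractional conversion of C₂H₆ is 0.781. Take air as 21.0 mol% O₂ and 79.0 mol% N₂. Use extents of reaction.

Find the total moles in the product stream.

3510 mol/s

Stoichiometric O₂ = 3.5 × 178 = 623 mol/s; O₂ fed = 623 × 1.099 = 684.7 mol/s.
N₂ fed = 684.7 × 79/21 = 2576 mol/s.
Fuel reacted = 0.781 × 178 → ξ = 139 mol/s.
Outlet (n = n₀ + ν ξ):
  C₂H₆: 178 − 1(139) = 38.98
  O₂: 684.7 − 3.5(139) = 198.1
  N₂: 2576 (inert)
  CO₂: 0 + 2(139) = 278
  H₂O: 0 + 3(139) = 417.1
Total out = 38.98 + 198.1 + 2576 + 278 + 417.1 = 3508 mol/s.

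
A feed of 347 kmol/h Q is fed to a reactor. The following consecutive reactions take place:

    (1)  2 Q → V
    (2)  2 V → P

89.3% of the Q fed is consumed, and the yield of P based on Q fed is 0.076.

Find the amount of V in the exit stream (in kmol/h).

Conversion of Q: Q consumed = 2ξ₁ = 0.893 × 347 → ξ₁ = 154.9 kmol/h.
Yield of P: 1ξ₂ / 347 = 0.076 → ξ₂ = 26.37 kmol/h.
Outlet amounts (n = n₀ + Σ ν·ξ):
  Q: 347 − 2(154.9) = 37.13
  V: 0 + 1(154.9) − 2(26.37) = 102.2
  P: 0 + 1(26.37) = 26.37

102 kmol/h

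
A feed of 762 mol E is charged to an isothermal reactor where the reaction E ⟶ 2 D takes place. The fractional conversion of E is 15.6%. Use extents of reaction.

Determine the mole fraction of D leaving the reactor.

0.27

E reacted = 0.156 × 762 = 118.9 mol; ν_E = −1, so ξ = 118.9/1 = 118.9 mol.
Outlet amounts (n = n₀ + ν ξ):
  E: 762 − 1(118.9) = 643.1
  D: 0 + 2(118.9) = 237.7
Total out = 880.9 mol; y_D = 237.7 / 880.9 = 0.2699.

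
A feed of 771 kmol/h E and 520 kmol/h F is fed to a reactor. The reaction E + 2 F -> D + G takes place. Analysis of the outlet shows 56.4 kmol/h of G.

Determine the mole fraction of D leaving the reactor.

0.0457

For G: n = n₀ + 1ξ → 56.4 = 0 + 1ξ, giving ξ = 56.4 kmol/h.
Outlet amounts (n = n₀ + ν ξ):
  E: 771 − 1(56.4) = 714.6
  F: 520 − 2(56.4) = 407.2
  D: 0 + 1(56.4) = 56.4
  G: 0 + 1(56.4) = 56.4
Total out = 1235 kmol/h; y_D = 56.4 / 1235 = 0.04568.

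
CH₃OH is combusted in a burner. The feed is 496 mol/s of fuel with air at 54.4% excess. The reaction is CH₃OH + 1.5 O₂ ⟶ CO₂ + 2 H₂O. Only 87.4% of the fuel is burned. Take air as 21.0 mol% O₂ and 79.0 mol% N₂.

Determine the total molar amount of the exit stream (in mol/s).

6180 mol/s

Stoichiometric O₂ = 1.5 × 496 = 744 mol/s; O₂ fed = 744 × 1.544 = 1149 mol/s.
N₂ fed = 1149 × 79/21 = 4321 mol/s.
Fuel reacted = 0.874 × 496 → ξ = 433.5 mol/s.
Outlet (n = n₀ + ν ξ):
  CH₃OH: 496 − 1(433.5) = 62.5
  O₂: 1149 − 1.5(433.5) = 498.5
  N₂: 4321 (inert)
  CO₂: 0 + 1(433.5) = 433.5
  H₂O: 0 + 2(433.5) = 867
Total out = 62.5 + 498.5 + 4321 + 433.5 + 867 = 6183 mol/s.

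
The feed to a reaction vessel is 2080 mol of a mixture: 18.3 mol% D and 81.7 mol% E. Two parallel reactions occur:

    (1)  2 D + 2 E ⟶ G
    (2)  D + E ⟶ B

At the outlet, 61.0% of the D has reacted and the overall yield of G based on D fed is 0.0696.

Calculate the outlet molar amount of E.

Yield of G: 1ξ₁ / 380.6 = 0.0696 → ξ₁ = 26.49 mol.
Conversion of D: 2ξ₁ + 1ξ₂ = 0.61 × 380.6 = 232.2 → ξ₂ = 179.2 mol.
Outlet amounts (n = n₀ + Σ ν·ξ):
  D: 380.6 − 2(26.49) − 1(179.2) = 148.4
  E: 1699 − 2(26.49) − 1(179.2) = 1467
  G: 0 + 1(26.49) = 26.49
  B: 0 + 1(179.2) = 179.2

1470 mol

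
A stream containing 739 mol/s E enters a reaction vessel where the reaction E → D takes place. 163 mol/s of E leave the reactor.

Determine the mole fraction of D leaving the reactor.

0.779

For E: n = n₀ − 1ξ → 163 = 739 − 1ξ, giving ξ = 576 mol/s.
Outlet amounts (n = n₀ + ν ξ):
  E: 739 − 1(576) = 163
  D: 0 + 1(576) = 576
Total out = 739 mol/s; y_D = 576 / 739 = 0.7794.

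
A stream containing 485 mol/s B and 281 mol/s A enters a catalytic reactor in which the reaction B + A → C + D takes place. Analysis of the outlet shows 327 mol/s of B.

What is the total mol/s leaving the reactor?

766 mol/s

For B: n = n₀ − 1ξ → 327 = 485 − 1ξ, giving ξ = 158 mol/s.
Outlet amounts (n = n₀ + ν ξ):
  B: 485 − 1(158) = 327
  A: 281 − 1(158) = 123
  C: 0 + 1(158) = 158
  D: 0 + 1(158) = 158
Total out = 327 + 123 + 158 + 158 = 766 mol/s.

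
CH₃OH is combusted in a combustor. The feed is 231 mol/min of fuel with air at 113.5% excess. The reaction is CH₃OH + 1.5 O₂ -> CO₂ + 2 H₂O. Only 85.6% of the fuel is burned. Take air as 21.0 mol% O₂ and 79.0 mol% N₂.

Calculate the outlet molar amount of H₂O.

395 mol/min

Stoichiometric O₂ = 1.5 × 231 = 346.5 mol/min; O₂ fed = 346.5 × 2.135 = 739.8 mol/min.
N₂ fed = 739.8 × 79/21 = 2783 mol/min.
Fuel reacted = 0.856 × 231 → ξ = 197.7 mol/min.
Outlet (n = n₀ + ν ξ):
  CH₃OH: 231 − 1(197.7) = 33.26
  O₂: 739.8 − 1.5(197.7) = 443.2
  N₂: 2783 (inert)
  CO₂: 0 + 1(197.7) = 197.7
  H₂O: 0 + 2(197.7) = 395.5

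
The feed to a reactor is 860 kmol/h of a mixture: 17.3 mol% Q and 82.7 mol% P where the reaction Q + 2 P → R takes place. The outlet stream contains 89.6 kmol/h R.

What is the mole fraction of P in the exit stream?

0.781

For R: n = n₀ + 1ξ → 89.6 = 0 + 1ξ, giving ξ = 89.6 kmol/h.
Outlet amounts (n = n₀ + ν ξ):
  Q: 148.8 − 1(89.6) = 59.18
  P: 711.2 − 2(89.6) = 532
  R: 0 + 1(89.6) = 89.6
Total out = 680.8 kmol/h; y_P = 532 / 680.8 = 0.7815.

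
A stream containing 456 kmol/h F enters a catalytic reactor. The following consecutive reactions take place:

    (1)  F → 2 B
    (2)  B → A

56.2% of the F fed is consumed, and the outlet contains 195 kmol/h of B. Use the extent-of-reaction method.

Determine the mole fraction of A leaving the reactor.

0.446

Conversion of F: F consumed = 1ξ₁ = 0.562 × 456 → ξ₁ = 256.3 kmol/h.
B balance: n_B = 0 + 2ξ₁ − 1ξ₂ = 195 → ξ₂ = (2·256.3 − 195)/1 = 317.5 kmol/h.
Outlet amounts (n = n₀ + Σ ν·ξ):
  F: 456 − 1(256.3) = 199.7
  B: 0 + 2(256.3) − 1(317.5) = 195
  A: 0 + 1(317.5) = 317.5
Total out = 712.3 kmol/h; y_A = 317.5 / 712.3 = 0.4458.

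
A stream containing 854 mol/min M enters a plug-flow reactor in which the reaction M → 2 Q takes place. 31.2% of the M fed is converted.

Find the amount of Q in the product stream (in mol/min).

M reacted = 0.312 × 854 = 266.4 mol/min; ν_M = −1, so ξ = 266.4/1 = 266.4 mol/min.
Outlet amounts (n = n₀ + ν ξ):
  M: 854 − 1(266.4) = 587.6
  Q: 0 + 2(266.4) = 532.9

533 mol/min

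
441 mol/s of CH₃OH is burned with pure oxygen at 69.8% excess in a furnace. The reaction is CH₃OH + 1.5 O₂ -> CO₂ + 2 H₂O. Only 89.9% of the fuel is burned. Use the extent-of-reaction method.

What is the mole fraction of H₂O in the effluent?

Stoichiometric O₂ = 1.5 × 441 = 661.5 mol/s; O₂ fed = 661.5 × 1.698 = 1123 mol/s.
Fuel reacted = 0.899 × 441 → ξ = 396.5 mol/s.
Outlet (n = n₀ + ν ξ):
  CH₃OH: 441 − 1(396.5) = 44.54
  O₂: 1123 − 1.5(396.5) = 528.5
  CO₂: 0 + 1(396.5) = 396.5
  H₂O: 0 + 2(396.5) = 792.9
Total out = 1762 mol/s; y_H₂O = 792.9 / 1762 = 0.4499.

0.45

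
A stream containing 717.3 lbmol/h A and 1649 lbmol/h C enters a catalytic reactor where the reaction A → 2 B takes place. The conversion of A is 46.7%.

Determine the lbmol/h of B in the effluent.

670 lbmol/h

A reacted = 0.467 × 717.3 = 335 lbmol/h; ν_A = −1, so ξ = 335/1 = 335 lbmol/h.
Outlet amounts (n = n₀ + ν ξ):
  A: 717.3 − 1(335) = 382.3
  B: 0 + 2(335) = 670
  C: 1649 (inert)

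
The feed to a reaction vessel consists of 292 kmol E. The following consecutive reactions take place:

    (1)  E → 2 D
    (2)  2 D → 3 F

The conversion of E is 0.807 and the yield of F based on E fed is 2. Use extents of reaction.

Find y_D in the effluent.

Conversion of E: E consumed = 1ξ₁ = 0.807 × 292 → ξ₁ = 235.6 kmol.
Yield of F: 3ξ₂ / 292 = 2 → ξ₂ = 194.7 kmol.
Outlet amounts (n = n₀ + Σ ν·ξ):
  E: 292 − 1(235.6) = 56.36
  D: 0 + 2(235.6) − 2(194.7) = 81.95
  F: 0 + 3(194.7) = 584
Total out = 722.3 kmol; y_D = 81.95 / 722.3 = 0.1135.

0.113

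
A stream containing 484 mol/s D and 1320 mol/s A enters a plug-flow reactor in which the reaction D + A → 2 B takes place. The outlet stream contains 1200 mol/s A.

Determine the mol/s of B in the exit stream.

240 mol/s

For A: n = n₀ − 1ξ → 1200 = 1320 − 1ξ, giving ξ = 120 mol/s.
Outlet amounts (n = n₀ + ν ξ):
  D: 484 − 1(120) = 364
  A: 1320 − 1(120) = 1200
  B: 0 + 2(120) = 240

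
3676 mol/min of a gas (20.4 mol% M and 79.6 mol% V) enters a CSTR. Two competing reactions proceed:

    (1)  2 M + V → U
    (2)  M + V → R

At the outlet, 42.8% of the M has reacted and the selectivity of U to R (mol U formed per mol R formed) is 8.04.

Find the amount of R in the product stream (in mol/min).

Conversion of M: M consumed = 0.428 × 749.9 = 321 mol/min = 2ξ₁ + 1ξ₂.
Selectivity: 1ξ₁ / (1ξ₂) = 8.04 → ξ₁ = 8.04 ξ₂.
Substitute: (2·8.04 + 1) ξ₂ = 321 → ξ₂ = 18.79 mol/min, ξ₁ = 151.1 mol/min.
Outlet amounts (n = n₀ + Σ ν·ξ):
  M: 749.9 − 2(151.1) − 1(18.79) = 428.9
  V: 2926 − 1(151.1) − 1(18.79) = 2756
  U: 0 + 1(151.1) = 151.1
  R: 0 + 1(18.79) = 18.79

18.8 mol/min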